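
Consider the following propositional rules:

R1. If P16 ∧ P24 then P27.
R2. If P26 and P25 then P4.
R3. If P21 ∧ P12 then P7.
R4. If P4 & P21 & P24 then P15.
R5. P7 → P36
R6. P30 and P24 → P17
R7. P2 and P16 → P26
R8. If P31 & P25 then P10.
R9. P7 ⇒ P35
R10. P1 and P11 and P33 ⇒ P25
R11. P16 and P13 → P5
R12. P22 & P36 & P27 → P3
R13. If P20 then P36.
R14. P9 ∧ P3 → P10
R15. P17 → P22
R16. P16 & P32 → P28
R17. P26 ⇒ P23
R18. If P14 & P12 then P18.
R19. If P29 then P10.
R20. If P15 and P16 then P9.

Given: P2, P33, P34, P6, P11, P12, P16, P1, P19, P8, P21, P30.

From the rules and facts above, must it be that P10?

No

Forward chaining from the given facts derives: P7, P36, P26, P35, P25, P23, P4.
Rules concluding P10: R8 needs P31; R14 needs P9; R19 needs P29 — none of these are established.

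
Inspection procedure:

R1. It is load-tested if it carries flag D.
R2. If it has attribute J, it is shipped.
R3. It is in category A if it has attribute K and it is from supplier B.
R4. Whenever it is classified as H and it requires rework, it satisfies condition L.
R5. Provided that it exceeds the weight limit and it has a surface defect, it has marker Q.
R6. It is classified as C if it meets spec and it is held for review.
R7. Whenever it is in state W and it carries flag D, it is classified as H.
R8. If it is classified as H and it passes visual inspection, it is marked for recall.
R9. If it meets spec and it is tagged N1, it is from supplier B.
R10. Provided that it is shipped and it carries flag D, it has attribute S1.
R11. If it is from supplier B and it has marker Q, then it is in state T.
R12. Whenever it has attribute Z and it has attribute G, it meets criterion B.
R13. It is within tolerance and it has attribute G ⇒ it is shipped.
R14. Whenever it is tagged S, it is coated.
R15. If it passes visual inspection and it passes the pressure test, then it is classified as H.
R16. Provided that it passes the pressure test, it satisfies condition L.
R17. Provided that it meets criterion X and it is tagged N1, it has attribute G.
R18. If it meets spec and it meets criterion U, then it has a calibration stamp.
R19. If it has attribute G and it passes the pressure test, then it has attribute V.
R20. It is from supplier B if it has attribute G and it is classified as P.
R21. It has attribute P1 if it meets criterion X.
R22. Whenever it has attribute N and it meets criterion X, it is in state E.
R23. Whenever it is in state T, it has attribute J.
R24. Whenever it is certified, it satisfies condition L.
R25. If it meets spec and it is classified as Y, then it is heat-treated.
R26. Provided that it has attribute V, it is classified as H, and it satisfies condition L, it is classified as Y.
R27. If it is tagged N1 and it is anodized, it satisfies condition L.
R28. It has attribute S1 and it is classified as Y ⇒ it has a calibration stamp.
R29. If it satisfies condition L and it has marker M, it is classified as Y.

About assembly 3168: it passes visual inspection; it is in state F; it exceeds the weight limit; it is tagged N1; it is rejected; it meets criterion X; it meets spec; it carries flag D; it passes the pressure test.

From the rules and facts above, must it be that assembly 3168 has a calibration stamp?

No

Forward chaining from the given facts derives: is load-tested, is from supplier B, is classified as H, satisfies condition L, has attribute G, has attribute V, has attribute P1, is classified as Y, is marked for recall, is heat-treated.
Rules concluding "it has a calibration stamp": R18 needs "it meets criterion U"; R28 needs "it has attribute S1" — none of these are established.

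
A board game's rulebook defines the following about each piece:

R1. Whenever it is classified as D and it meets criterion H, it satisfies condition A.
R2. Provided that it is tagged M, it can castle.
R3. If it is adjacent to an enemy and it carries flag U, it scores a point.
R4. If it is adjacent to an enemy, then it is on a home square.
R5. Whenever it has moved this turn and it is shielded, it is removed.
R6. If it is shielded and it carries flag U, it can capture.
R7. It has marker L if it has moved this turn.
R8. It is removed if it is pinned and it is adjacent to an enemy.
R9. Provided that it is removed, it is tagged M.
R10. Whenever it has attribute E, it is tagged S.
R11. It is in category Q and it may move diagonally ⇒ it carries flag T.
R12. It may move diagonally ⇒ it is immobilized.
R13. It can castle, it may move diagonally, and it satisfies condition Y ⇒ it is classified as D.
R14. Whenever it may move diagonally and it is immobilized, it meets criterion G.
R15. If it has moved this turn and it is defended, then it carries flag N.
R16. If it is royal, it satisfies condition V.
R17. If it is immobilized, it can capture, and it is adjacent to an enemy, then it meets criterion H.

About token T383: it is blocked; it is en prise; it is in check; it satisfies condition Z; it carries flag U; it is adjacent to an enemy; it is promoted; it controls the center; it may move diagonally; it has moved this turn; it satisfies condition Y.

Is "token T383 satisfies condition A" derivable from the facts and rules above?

Forward chaining from the given facts derives: scores a point, is on a home square, has marker L, is immobilized, meets criterion G.
The only rule concluding "it satisfies condition A" is R1, which needs "it is classified as D"; that is never established.

No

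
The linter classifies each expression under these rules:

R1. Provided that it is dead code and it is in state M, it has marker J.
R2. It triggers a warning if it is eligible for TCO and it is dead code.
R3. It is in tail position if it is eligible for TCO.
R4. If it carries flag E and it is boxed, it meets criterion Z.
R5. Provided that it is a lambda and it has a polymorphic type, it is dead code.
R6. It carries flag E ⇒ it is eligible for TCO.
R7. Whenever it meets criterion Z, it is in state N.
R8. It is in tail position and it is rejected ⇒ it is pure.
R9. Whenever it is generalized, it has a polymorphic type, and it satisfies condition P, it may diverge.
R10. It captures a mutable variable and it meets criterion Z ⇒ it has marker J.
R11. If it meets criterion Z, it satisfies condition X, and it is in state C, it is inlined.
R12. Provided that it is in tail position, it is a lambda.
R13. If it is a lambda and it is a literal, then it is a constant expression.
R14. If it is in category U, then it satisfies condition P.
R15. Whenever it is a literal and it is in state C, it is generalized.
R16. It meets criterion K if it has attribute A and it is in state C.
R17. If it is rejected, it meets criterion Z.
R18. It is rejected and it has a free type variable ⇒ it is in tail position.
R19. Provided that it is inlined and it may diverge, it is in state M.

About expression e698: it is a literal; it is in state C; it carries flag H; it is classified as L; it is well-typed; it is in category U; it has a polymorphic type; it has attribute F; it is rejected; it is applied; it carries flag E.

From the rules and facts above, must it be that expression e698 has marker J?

No

Forward chaining from the given facts derives: is eligible for TCO, satisfies condition P, is generalized, meets criterion Z, is in tail position, is in state N, is pure, may diverge, is a lambda, is a constant expression, is dead code, triggers a warning.
Rules concluding "it has marker J": R1 needs "it is in state M"; R10 needs "it captures a mutable variable" — none of these are established.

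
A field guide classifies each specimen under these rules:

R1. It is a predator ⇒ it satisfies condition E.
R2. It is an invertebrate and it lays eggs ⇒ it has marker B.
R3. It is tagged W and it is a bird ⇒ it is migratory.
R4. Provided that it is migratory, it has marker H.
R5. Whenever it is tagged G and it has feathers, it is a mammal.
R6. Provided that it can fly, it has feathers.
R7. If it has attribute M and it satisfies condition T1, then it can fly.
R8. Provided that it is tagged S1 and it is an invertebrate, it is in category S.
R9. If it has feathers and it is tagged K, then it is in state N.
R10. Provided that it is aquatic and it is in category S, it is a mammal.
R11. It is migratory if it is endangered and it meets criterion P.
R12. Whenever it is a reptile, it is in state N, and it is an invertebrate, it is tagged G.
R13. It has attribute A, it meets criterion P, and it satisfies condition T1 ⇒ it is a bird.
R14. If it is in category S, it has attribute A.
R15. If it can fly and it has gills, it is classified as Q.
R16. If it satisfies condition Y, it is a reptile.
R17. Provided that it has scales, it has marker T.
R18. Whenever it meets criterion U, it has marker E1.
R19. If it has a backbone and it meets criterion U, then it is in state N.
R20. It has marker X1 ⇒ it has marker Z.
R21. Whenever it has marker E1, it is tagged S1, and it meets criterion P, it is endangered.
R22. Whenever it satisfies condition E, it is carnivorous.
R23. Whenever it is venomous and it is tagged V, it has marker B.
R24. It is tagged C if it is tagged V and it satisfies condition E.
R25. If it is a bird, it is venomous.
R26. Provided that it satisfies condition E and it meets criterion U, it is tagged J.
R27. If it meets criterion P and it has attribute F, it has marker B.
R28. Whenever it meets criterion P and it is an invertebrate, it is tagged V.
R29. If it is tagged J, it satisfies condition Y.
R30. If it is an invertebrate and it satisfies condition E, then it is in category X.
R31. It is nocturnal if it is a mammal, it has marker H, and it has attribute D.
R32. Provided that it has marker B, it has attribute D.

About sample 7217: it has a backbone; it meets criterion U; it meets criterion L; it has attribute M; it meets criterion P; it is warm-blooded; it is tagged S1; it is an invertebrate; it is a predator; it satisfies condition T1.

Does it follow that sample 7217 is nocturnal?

By R1 (it is a predator): it satisfies condition E.
By R7 (it has attribute M, it satisfies condition T1): it can fly.
By R8 (it is tagged S1, it is an invertebrate): it is in category S.
By R14 (it is in category S): it has attribute A.
By R18 (it meets criterion U): it has marker E1.
By R19 (it has a backbone, it meets criterion U): it is in state N.
By R21 (it has marker E1, it is tagged S1, it meets criterion P): it is endangered.
By R26 (it satisfies condition E, it meets criterion U): it is tagged J.
By R28 (it meets criterion P, it is an invertebrate): it is tagged V.
By R29 (it is tagged J): it satisfies condition Y.
By R6 (it can fly): it has feathers.
By R11 (it is endangered, it meets criterion P): it is migratory.
By R13 (it has attribute A, it meets criterion P, it satisfies condition T1): it is a bird.
By R16 (it satisfies condition Y): it is a reptile.
By R25 (it is a bird): it is venomous.
By R4 (it is migratory): it has marker H.
By R12 (it is a reptile, it is in state N, it is an invertebrate): it is tagged G.
By R23 (it is venomous, it is tagged V): it has marker B.
By R32 (it has marker B): it has attribute D.
By R5 (it is tagged G, it has feathers): it is a mammal.
By R31 (it is a mammal, it has marker H, it has attribute D): it is nocturnal.

Yes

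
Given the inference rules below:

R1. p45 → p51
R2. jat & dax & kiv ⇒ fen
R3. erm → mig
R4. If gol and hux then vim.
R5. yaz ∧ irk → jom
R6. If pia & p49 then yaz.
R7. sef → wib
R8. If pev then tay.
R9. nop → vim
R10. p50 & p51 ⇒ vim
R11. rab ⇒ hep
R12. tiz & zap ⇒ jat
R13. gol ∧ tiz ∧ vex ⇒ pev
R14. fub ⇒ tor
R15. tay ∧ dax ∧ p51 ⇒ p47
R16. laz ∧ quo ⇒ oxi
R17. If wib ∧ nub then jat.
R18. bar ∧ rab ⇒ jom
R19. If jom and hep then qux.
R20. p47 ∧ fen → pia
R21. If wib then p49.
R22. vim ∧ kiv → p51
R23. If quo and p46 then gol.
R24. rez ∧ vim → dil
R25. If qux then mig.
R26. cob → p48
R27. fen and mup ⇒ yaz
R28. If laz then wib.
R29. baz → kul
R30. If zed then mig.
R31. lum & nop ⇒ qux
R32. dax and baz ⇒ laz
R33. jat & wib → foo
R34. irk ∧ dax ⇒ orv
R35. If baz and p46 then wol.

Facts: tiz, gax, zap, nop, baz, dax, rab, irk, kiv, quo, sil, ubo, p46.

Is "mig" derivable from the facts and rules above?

Forward chaining from the given facts derives: vim, hep, jat, p51, gol, kul, laz, orv, wol, fen, oxi, wib, foo, p49.
Rules concluding mig: R3 needs erm; R25 needs qux; R30 needs zed — none of these are established.

No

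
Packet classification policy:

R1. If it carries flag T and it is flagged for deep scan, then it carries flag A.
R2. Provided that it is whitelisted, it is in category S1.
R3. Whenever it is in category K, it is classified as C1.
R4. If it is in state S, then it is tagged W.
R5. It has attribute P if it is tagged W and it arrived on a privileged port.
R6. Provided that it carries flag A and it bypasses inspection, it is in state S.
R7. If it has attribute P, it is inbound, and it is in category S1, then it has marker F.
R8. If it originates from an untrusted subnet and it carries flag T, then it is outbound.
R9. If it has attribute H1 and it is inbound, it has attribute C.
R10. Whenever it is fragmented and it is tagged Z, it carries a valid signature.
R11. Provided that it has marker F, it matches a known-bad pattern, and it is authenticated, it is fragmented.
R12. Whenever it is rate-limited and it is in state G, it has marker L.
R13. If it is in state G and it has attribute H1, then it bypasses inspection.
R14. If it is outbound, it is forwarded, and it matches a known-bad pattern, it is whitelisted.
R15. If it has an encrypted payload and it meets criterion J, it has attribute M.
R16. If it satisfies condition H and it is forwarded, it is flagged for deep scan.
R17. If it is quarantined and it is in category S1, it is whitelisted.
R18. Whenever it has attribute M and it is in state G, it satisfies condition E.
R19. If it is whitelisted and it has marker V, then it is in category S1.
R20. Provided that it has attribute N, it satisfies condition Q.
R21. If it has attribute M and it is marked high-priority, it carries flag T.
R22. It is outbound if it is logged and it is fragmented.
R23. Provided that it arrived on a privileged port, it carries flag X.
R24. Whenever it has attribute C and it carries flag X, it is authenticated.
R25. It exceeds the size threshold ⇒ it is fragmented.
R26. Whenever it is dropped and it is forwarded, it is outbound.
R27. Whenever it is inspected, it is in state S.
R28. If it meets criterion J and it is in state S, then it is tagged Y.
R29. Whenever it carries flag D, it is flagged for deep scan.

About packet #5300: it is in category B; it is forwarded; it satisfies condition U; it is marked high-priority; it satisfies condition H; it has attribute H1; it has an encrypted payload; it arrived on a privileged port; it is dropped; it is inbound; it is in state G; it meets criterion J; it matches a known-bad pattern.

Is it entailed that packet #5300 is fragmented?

By R9 (it has attribute H1, it is inbound): it has attribute C.
By R13 (it is in state G, it has attribute H1): it bypasses inspection.
By R15 (it has an encrypted payload, it meets criterion J): it has attribute M.
By R16 (it satisfies condition H, it is forwarded): it is flagged for deep scan.
By R21 (it has attribute M, it is marked high-priority): it carries flag T.
By R23 (it arrived on a privileged port): it carries flag X.
By R24 (it has attribute C, it carries flag X): it is authenticated.
By R26 (it is dropped, it is forwarded): it is outbound.
By R1 (it carries flag T, it is flagged for deep scan): it carries flag A.
By R6 (it carries flag A, it bypasses inspection): it is in state S.
By R14 (it is outbound, it is forwarded, it matches a known-bad pattern): it is whitelisted.
By R2 (it is whitelisted): it is in category S1.
By R4 (it is in state S): it is tagged W.
By R5 (it is tagged W, it arrived on a privileged port): it has attribute P.
By R7 (it has attribute P, it is inbound, it is in category S1): it has marker F.
By R11 (it has marker F, it matches a known-bad pattern, it is authenticated): it is fragmented.

Yes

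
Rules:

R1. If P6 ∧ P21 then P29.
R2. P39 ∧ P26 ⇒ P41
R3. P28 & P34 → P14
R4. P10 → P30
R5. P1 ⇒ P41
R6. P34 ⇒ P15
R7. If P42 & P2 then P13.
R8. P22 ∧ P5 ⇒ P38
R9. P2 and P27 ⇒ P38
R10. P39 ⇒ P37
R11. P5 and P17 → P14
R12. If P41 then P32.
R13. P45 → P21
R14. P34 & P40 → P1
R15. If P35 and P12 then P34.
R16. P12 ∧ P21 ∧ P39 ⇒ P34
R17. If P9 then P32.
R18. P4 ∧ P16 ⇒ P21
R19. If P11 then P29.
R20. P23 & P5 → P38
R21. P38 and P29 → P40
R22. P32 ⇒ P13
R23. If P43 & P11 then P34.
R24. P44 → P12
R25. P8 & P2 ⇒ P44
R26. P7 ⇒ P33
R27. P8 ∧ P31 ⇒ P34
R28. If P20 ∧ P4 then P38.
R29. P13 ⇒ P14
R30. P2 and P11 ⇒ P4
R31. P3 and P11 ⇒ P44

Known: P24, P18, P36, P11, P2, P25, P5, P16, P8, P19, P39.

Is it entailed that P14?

No

Forward chaining from the given facts derives: P37, P29, P44, P4, P21, P12, P34, P15.
Rules concluding P14: R3 needs P28; R11 needs P17; R29 needs P13 — none of these are established.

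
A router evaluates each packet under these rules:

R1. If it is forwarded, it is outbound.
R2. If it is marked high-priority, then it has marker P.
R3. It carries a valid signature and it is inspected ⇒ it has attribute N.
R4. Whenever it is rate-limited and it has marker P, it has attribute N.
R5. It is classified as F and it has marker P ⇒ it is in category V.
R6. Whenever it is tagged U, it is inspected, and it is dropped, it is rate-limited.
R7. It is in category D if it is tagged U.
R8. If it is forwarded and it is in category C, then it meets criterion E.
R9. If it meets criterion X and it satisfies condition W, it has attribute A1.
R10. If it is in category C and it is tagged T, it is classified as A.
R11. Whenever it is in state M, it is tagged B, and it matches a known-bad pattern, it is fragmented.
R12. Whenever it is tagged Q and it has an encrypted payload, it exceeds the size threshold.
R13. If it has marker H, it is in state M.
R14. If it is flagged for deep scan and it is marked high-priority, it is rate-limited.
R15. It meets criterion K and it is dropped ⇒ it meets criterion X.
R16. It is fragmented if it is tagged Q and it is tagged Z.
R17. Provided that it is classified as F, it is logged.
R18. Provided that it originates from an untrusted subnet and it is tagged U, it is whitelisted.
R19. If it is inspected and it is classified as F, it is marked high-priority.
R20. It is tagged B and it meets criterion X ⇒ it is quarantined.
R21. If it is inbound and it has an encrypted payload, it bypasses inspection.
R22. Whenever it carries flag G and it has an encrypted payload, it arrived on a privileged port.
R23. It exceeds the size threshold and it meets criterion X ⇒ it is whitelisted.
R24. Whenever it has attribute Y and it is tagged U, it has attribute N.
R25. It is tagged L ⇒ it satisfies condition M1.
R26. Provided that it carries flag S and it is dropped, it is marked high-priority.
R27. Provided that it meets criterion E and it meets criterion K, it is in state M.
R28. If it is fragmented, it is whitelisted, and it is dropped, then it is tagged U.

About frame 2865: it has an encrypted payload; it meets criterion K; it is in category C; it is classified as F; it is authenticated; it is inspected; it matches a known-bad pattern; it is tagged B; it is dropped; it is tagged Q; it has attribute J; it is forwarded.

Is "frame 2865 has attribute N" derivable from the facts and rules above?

Yes

By R8 (it is forwarded, it is in category C): it meets criterion E.
By R12 (it is tagged Q, it has an encrypted payload): it exceeds the size threshold.
By R15 (it meets criterion K, it is dropped): it meets criterion X.
By R19 (it is inspected, it is classified as F): it is marked high-priority.
By R23 (it exceeds the size threshold, it meets criterion X): it is whitelisted.
By R27 (it meets criterion E, it meets criterion K): it is in state M.
By R2 (it is marked high-priority): it has marker P.
By R11 (it is in state M, it is tagged B, it matches a known-bad pattern): it is fragmented.
By R28 (it is fragmented, it is whitelisted, it is dropped): it is tagged U.
By R6 (it is tagged U, it is inspected, it is dropped): it is rate-limited.
By R4 (it is rate-limited, it has marker P): it has attribute N.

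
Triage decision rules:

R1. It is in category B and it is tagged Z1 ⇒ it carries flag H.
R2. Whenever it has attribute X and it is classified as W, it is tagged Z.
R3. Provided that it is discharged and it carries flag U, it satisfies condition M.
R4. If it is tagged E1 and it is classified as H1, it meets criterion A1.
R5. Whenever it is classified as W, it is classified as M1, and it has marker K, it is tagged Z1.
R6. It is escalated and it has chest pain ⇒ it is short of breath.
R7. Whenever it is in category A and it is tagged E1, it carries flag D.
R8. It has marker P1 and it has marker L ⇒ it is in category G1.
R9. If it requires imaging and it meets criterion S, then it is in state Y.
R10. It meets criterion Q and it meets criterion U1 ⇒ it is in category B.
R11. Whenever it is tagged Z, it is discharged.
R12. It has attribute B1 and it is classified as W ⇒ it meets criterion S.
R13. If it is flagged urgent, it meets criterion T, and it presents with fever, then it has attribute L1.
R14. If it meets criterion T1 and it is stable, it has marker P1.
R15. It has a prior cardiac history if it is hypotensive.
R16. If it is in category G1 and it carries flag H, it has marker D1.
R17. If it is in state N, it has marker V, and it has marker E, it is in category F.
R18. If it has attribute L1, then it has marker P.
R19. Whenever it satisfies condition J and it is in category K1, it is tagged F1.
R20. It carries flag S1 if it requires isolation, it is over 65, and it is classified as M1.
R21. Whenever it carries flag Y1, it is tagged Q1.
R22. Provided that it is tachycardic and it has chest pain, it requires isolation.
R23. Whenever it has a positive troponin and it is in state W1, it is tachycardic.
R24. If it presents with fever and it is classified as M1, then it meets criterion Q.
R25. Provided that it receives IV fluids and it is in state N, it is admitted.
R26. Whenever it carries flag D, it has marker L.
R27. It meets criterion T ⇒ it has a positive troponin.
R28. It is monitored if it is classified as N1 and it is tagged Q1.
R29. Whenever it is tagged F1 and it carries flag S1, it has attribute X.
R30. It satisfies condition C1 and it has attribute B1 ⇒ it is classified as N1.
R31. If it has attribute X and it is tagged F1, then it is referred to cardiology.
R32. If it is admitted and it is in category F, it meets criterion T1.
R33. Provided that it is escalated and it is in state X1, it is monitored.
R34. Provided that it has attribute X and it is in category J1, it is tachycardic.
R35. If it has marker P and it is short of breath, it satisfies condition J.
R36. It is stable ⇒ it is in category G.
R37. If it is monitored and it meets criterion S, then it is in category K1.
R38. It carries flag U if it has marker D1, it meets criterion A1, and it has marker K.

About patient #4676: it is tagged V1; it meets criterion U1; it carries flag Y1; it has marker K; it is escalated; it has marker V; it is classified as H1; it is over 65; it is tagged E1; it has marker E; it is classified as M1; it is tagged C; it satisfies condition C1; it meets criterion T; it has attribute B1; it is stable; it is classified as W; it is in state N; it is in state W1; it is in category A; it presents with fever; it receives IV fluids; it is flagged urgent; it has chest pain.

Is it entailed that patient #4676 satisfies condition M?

By R4 (it is tagged E1, it is classified as H1): it meets criterion A1.
By R5 (it is classified as W, it is classified as M1, it has marker K): it is tagged Z1.
By R6 (it is escalated, it has chest pain): it is short of breath.
By R7 (it is in category A, it is tagged E1): it carries flag D.
By R12 (it has attribute B1, it is classified as W): it meets criterion S.
By R13 (it is flagged urgent, it meets criterion T, it presents with fever): it has attribute L1.
By R17 (it is in state N, it has marker V, it has marker E): it is in category F.
By R18 (it has attribute L1): it has marker P.
By R21 (it carries flag Y1): it is tagged Q1.
By R24 (it presents with fever, it is classified as M1): it meets criterion Q.
By R25 (it receives IV fluids, it is in state N): it is admitted.
By R26 (it carries flag D): it has marker L.
By R27 (it meets criterion T): it has a positive troponin.
By R30 (it satisfies condition C1, it has attribute B1): it is classified as N1.
By R32 (it is admitted, it is in category F): it meets criterion T1.
By R35 (it has marker P, it is short of breath): it satisfies condition J.
By R10 (it meets criterion Q, it meets criterion U1): it is in category B.
By R14 (it meets criterion T1, it is stable): it has marker P1.
By R23 (it has a positive troponin, it is in state W1): it is tachycardic.
By R28 (it is classified as N1, it is tagged Q1): it is monitored.
By R37 (it is monitored, it meets criterion S): it is in category K1.
By R1 (it is in category B, it is tagged Z1): it carries flag H.
By R8 (it has marker P1, it has marker L): it is in category G1.
By R16 (it is in category G1, it carries flag H): it has marker D1.
By R19 (it satisfies condition J, it is in category K1): it is tagged F1.
By R22 (it is tachycardic, it has chest pain): it requires isolation.
By R38 (it has marker D1, it meets criterion A1, it has marker K): it carries flag U.
By R20 (it requires isolation, it is over 65, it is classified as M1): it carries flag S1.
By R29 (it is tagged F1, it carries flag S1): it has attribute X.
By R2 (it has attribute X, it is classified as W): it is tagged Z.
By R11 (it is tagged Z): it is discharged.
By R3 (it is discharged, it carries flag U): it satisfies condition M.

Yes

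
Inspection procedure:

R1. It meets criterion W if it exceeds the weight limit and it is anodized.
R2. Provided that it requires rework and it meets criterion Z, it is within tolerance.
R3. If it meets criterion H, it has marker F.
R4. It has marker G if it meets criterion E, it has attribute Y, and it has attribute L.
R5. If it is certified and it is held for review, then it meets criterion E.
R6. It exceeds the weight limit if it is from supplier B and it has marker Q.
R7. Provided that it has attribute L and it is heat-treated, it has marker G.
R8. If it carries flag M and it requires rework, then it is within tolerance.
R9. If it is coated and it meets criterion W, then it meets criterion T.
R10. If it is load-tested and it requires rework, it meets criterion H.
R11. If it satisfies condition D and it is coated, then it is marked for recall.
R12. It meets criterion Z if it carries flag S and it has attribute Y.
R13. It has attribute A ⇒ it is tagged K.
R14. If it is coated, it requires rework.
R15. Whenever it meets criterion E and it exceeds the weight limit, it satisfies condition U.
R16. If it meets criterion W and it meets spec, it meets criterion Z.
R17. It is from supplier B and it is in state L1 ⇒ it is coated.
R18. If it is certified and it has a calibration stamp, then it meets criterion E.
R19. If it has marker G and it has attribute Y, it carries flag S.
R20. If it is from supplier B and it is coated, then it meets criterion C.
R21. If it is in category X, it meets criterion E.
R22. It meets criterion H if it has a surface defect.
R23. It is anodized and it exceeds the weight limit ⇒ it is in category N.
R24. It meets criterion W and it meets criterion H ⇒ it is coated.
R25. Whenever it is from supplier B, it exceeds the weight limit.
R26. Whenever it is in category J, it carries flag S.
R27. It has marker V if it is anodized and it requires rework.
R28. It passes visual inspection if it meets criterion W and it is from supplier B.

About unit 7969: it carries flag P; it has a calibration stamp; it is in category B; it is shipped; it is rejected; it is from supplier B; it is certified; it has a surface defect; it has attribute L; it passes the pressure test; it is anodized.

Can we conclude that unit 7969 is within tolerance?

No

Forward chaining from the given facts derives: meets criterion E, meets criterion H, exceeds the weight limit, meets criterion W, has marker F, satisfies condition U, is in category N, is coated, passes visual inspection, meets criterion T, requires rework, meets criterion C, has marker V.
Rules concluding "it is within tolerance": R2 needs "it meets criterion Z"; R8 needs "it carries flag M" — none of these are established.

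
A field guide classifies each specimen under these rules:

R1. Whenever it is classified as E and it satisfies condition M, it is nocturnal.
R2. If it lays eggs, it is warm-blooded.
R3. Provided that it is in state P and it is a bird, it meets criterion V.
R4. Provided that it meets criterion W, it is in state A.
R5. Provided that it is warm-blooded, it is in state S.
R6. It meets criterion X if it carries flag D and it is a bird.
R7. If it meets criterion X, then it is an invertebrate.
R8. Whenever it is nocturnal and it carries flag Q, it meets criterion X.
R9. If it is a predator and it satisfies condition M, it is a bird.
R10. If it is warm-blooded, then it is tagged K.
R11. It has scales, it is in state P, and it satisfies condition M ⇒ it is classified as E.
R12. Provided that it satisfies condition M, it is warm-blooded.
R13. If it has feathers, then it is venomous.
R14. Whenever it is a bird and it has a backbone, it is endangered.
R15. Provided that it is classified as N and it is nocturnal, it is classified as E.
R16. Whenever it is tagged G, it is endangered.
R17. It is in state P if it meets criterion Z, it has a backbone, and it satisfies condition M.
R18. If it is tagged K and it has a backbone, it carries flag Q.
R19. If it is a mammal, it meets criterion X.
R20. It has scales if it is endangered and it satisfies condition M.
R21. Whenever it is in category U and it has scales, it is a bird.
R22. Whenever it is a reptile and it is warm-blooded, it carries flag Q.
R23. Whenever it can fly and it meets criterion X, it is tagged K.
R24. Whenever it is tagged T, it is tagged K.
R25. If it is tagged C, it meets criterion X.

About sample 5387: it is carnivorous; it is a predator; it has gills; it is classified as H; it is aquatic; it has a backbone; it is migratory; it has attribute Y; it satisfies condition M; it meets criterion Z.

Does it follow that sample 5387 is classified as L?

Forward chaining from the given facts derives: is a bird, is warm-blooded, is endangered, is in state P, has scales, meets criterion V, is in state S, is tagged K, is classified as E, carries flag Q, is nocturnal, meets criterion X, is an invertebrate.
No rule has "it is classified as L" as its conclusion, and it is not among the given facts.

No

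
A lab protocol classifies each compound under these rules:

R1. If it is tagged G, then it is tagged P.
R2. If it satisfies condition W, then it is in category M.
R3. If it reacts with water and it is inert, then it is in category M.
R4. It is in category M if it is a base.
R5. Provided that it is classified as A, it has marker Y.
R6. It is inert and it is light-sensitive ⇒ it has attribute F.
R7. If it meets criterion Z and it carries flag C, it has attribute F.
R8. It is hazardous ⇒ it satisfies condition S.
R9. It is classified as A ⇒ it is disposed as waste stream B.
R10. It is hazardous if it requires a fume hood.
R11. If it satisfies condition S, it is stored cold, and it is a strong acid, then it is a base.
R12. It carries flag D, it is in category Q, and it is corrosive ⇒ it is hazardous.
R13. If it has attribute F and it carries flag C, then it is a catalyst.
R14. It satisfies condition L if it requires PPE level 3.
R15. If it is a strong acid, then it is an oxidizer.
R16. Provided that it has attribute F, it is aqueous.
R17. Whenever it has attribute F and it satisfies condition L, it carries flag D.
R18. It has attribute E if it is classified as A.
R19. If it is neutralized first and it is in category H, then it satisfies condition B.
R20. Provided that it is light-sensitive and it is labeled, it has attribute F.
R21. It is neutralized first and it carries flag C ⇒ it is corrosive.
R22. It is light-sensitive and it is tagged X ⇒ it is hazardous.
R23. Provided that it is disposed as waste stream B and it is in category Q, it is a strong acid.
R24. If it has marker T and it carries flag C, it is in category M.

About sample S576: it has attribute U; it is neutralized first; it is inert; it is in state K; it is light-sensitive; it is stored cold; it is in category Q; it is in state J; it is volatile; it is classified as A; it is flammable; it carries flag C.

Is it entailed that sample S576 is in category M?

Forward chaining from the given facts derives: has marker Y, has attribute F, is disposed as waste stream B, is a catalyst, is aqueous, has attribute E, is corrosive, is a strong acid, is an oxidizer.
Rules concluding "it is in category M": R2 needs "it satisfies condition W"; R3 needs "it reacts with water"; R4 needs "it is a base"; R24 needs "it has marker T" — none of these are established.

No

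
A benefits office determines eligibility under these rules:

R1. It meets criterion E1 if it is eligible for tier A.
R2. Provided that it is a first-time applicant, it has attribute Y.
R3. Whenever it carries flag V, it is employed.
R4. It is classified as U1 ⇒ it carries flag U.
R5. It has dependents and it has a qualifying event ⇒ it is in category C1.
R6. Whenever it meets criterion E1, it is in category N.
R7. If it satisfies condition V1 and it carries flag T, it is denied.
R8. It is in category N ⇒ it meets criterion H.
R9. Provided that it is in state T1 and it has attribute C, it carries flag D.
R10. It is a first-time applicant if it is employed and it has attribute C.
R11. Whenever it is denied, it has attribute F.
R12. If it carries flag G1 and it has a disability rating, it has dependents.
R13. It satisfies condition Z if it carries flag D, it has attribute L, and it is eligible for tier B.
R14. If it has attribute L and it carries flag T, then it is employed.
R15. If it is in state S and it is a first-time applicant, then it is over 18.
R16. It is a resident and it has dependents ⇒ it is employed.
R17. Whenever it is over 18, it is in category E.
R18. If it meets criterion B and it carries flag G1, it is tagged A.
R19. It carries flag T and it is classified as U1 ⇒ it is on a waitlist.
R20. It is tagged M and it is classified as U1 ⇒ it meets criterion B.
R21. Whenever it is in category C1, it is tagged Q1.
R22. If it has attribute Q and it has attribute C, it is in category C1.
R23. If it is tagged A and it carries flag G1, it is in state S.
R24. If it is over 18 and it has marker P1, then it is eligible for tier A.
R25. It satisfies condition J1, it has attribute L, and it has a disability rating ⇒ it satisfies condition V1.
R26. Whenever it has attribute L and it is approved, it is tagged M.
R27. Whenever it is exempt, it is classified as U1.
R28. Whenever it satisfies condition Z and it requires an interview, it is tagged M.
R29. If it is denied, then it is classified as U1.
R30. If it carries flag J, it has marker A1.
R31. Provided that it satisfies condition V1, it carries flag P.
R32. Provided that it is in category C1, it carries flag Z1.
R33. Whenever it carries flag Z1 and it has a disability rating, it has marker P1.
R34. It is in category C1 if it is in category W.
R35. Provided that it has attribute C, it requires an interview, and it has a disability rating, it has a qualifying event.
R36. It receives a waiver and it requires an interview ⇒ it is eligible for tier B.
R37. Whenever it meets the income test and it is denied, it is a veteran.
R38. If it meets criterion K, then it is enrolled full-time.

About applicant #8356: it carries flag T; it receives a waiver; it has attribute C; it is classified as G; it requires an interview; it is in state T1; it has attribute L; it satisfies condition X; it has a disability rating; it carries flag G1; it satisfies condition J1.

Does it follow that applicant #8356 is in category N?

Yes

By R9 (it is in state T1, it has attribute C): it carries flag D.
By R12 (it carries flag G1, it has a disability rating): it has dependents.
By R14 (it has attribute L, it carries flag T): it is employed.
By R25 (it satisfies condition J1, it has attribute L, it has a disability rating): it satisfies condition V1.
By R35 (it has attribute C, it requires an interview, it has a disability rating): it has a qualifying event.
By R36 (it receives a waiver, it requires an interview): it is eligible for tier B.
By R5 (it has dependents, it has a qualifying event): it is in category C1.
By R7 (it satisfies condition V1, it carries flag T): it is denied.
By R10 (it is employed, it has attribute C): it is a first-time applicant.
By R13 (it carries flag D, it has attribute L, it is eligible for tier B): it satisfies condition Z.
By R28 (it satisfies condition Z, it requires an interview): it is tagged M.
By R29 (it is denied): it is classified as U1.
By R32 (it is in category C1): it carries flag Z1.
By R33 (it carries flag Z1, it has a disability rating): it has marker P1.
By R20 (it is tagged M, it is classified as U1): it meets criterion B.
By R18 (it meets criterion B, it carries flag G1): it is tagged A.
By R23 (it is tagged A, it carries flag G1): it is in state S.
By R15 (it is in state S, it is a first-time applicant): it is over 18.
By R24 (it is over 18, it has marker P1): it is eligible for tier A.
By R1 (it is eligible for tier A): it meets criterion E1.
By R6 (it meets criterion E1): it is in category N.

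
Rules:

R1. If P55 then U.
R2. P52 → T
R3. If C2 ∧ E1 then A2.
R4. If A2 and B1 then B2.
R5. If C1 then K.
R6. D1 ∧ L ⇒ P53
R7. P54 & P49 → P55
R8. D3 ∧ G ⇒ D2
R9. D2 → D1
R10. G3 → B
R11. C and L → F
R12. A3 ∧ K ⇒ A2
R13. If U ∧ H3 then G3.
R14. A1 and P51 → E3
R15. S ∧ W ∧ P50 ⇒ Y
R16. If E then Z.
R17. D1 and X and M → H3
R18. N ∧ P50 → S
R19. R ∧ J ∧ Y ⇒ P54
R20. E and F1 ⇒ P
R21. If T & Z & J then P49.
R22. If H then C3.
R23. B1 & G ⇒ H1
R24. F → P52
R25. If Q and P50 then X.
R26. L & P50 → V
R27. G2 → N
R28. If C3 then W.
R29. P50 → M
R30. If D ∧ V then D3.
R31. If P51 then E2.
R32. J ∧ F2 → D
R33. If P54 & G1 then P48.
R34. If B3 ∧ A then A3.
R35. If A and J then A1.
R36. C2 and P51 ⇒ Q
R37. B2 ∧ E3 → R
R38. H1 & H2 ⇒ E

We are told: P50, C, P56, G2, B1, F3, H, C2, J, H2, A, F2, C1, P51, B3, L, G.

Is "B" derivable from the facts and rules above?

Yes

K  (by R5: C1)
F  (by R11: C, L)
C3  (by R22: H)
H1  (by R23: B1, G)
P52  (by R24: F)
V  (by R26: L, P50)
N  (by R27: G2)
W  (by R28: C3)
M  (by R29: P50)
D  (by R32: J, F2)
A3  (by R34: B3, A)
A1  (by R35: A, J)
Q  (by R36: C2, P51)
E  (by R38: H1, H2)
T  (by R2: P52)
A2  (by R12: A3, K)
E3  (by R14: A1, P51)
Z  (by R16: E)
S  (by R18: N, P50)
P49  (by R21: T, Z, J)
X  (by R25: Q, P50)
D3  (by R30: D, V)
B2  (by R4: A2, B1)
D2  (by R8: D3, G)
D1  (by R9: D2)
Y  (by R15: S, W, P50)
H3  (by R17: D1, X, M)
R  (by R37: B2, E3)
P54  (by R19: R, J, Y)
P55  (by R7: P54, P49)
U  (by R1: P55)
G3  (by R13: U, H3)
B  (by R10: G3)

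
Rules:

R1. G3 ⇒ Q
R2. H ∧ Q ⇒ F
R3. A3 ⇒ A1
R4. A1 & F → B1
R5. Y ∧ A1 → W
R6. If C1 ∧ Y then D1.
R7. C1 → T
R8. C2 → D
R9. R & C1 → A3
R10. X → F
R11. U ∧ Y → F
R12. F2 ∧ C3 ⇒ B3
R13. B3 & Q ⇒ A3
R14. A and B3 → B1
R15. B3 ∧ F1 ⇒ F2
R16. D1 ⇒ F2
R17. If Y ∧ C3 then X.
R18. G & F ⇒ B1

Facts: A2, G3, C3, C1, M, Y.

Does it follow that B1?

Yes

Q  (by R1: G3)
D1  (by R6: C1, Y)
F2  (by R16: D1)
X  (by R17: Y, C3)
F  (by R10: X)
B3  (by R12: F2, C3)
A3  (by R13: B3, Q)
A1  (by R3: A3)
B1  (by R4: A1, F)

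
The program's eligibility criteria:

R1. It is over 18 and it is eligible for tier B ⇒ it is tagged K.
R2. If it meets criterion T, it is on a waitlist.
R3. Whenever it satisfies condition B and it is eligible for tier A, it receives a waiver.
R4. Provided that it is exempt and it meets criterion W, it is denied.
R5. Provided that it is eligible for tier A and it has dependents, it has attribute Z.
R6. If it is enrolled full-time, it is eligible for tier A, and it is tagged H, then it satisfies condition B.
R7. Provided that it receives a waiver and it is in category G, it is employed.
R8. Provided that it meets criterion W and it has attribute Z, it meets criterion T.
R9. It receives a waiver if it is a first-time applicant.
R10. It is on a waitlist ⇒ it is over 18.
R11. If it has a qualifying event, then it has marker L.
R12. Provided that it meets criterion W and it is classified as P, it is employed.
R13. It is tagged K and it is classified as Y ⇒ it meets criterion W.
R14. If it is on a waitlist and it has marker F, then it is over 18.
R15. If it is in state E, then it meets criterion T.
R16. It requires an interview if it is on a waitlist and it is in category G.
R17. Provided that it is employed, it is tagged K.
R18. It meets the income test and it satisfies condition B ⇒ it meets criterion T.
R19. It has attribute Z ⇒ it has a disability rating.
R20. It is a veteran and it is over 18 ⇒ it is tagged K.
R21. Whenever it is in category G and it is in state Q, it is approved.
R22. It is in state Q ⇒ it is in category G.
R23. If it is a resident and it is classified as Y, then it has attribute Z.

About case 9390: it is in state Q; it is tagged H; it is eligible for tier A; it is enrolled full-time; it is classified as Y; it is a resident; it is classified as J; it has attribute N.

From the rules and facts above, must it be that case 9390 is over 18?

Yes

By R6 (it is enrolled full-time, it is eligible for tier A, it is tagged H): it satisfies condition B.
By R22 (it is in state Q): it is in category G.
By R23 (it is a resident, it is classified as Y): it has attribute Z.
By R3 (it satisfies condition B, it is eligible for tier A): it receives a waiver.
By R7 (it receives a waiver, it is in category G): it is employed.
By R17 (it is employed): it is tagged K.
By R13 (it is tagged K, it is classified as Y): it meets criterion W.
By R8 (it meets criterion W, it has attribute Z): it meets criterion T.
By R2 (it meets criterion T): it is on a waitlist.
By R10 (it is on a waitlist): it is over 18.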